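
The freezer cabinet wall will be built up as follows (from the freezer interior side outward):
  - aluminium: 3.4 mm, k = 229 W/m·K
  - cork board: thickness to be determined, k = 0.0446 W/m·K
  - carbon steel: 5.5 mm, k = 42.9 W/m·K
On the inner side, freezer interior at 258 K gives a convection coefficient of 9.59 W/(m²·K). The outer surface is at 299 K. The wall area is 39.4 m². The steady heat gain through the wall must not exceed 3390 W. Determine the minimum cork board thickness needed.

L ≈ 16.6 mm

Series thermal resistances:
R_inner film = 1/(h_i·A) = 1/(9.59×39.4) = 0.002647 K/W
R_aluminium = L/(kA) = 0.0034/(229×39.4) = 3.768×10^-7 K/W
R_carbon steel = L/(kA) = 0.0055/(42.9×39.4) = 3.254×10^-6 K/W
Sum of the known resistances R_other = 0.00265 K/W
Required total resistance R_tot = ΔT/Q_allow = 41/3390 = 0.01209 K/W
R_cork board = R_tot − R_other = 0.009444 K/W
L = R·k·A = 0.009444×0.0446×39.4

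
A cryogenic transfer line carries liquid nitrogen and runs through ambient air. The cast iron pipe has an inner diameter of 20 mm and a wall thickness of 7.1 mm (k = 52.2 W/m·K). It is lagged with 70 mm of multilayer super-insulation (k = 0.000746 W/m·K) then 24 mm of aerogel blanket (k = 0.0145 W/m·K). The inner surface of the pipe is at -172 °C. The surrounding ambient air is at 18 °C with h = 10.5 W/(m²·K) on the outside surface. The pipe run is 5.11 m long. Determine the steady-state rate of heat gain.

For a radial system each layer contributes R = ln(r_out/r_in)/(2πkL); films add R = 1/(hA).
R_cast iron pipe wall = ln(17.1/10)/(2π×52.2×5.11) = 3.201×10^-4 K/W
R_multilayer super-insulation = ln(87.1/17.1)/(2π×0.000746×5.11) = 67.97 K/W
R_aerogel blanket = ln(111.1/87.1)/(2π×0.0145×5.11) = 0.5228 K/W
R_outer film = 1/(h_o·2πr_oL) = 1/(10.5×2π×0.1111×5.11) = 0.0267 K/W
R_total = 68.52 K/W
Q = ΔT/R_total = 190/68.52

Q ≈ 2.77 W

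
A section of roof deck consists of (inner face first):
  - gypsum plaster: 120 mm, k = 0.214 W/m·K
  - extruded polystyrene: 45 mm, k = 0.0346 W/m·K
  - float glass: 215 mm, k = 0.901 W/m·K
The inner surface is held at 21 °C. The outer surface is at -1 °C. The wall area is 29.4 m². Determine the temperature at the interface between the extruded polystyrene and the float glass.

T ≈ 1.5 °C

Treating each layer as a thermal resistance in series:
R_gypsum plaster = L/(kA) = 0.12/(0.214×29.4) = 0.01907 K/W
R_extruded polystyrene = L/(kA) = 0.045/(0.0346×29.4) = 0.04424 K/W
R_float glass = L/(kA) = 0.215/(0.901×29.4) = 0.008116 K/W
R_total = 0.07143 K/W;  Q = ΔT/R_total = 22/0.07143 = 308 W
T_interface = T_inner − Q·ΣR(inner→interface) = 21 − 308×0.06331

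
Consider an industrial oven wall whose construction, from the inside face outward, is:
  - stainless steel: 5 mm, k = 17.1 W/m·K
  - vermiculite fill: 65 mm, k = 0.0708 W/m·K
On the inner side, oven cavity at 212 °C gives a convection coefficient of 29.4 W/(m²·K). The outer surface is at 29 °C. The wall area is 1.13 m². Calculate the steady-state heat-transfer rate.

Treating each layer as a thermal resistance in series:
R_inner film = 1/(h_i·A) = 1/(29.4×1.13) = 0.0301 K/W
R_stainless steel = L/(kA) = 0.005/(17.1×1.13) = 2.588×10^-4 K/W
R_vermiculite fill = L/(kA) = 0.065/(0.0708×1.13) = 0.8125 K/W
R_total = 0.8428 K/W
Q = ΔT / R_total = 183 / 0.8428

Q ≈ 217 W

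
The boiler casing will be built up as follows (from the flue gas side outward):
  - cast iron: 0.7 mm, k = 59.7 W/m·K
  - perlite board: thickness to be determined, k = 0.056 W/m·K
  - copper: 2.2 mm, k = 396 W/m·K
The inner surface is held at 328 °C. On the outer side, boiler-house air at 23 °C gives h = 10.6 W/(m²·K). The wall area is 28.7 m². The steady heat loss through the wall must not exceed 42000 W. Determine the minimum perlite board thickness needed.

L ≈ 6.39 mm

Using the resistance-network approach (series):
R_cast iron = L/(kA) = 0.0007/(59.7×28.7) = 4.085×10^-7 K/W
R_copper = L/(kA) = 0.0022/(396×28.7) = 1.936×10^-7 K/W
R_outer film = 1/(h_o·A) = 1/(10.6×28.7) = 0.003287 K/W
Sum of the known resistances R_other = 0.003288 K/W
Required total resistance R_tot = ΔT/Q_allow = 305/42000 = 0.007262 K/W
R_perlite board = R_tot − R_other = 0.003974 K/W
L = R·k·A = 0.003974×0.056×28.7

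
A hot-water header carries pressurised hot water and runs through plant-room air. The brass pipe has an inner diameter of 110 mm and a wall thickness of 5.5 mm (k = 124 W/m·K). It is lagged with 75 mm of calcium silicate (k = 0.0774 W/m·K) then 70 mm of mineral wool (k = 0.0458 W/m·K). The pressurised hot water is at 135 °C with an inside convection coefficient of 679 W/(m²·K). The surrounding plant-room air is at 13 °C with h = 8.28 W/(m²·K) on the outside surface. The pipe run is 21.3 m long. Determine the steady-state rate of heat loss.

Q ≈ 811 W

Treating each annulus and film as a series resistance:
R_inner film = 1/(h_i·2πr₁L) = 1/(679×2π×0.055×21.3) = 2.001×10^-4 K/W
R_brass pipe wall = ln(60.5/55)/(2π×124×21.3) = 5.743×10^-6 K/W
R_calcium silicate = ln(135.5/60.5)/(2π×0.0774×21.3) = 0.07784 K/W
R_mineral wool = ln(205.5/135.5)/(2π×0.0458×21.3) = 0.06795 K/W
R_outer film = 1/(h_o·2πr_oL) = 1/(8.28×2π×0.2055×21.3) = 0.004391 K/W
R_total = 0.1504 K/W
Q = ΔT/R_total = 122/0.1504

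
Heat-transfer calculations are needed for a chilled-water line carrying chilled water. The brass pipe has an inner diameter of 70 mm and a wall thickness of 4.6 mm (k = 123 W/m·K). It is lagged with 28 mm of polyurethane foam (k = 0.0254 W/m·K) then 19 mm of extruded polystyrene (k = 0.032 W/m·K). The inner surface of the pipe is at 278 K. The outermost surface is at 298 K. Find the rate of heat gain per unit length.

q′ ≈ 4.36 W/m

Radial resistances (cylindrical: R_cond = ln(r_o/r_i)/(2πkL), R_conv = 1/(h·2πrL)):
R_brass pipe wall = ln(39.6/35)/(2π×123×1) = 1.598×10^-4 K/W
R_polyurethane foam = ln(67.6/39.6)/(2π×0.0254×1) = 3.351 K/W
R_extruded polystyrene = ln(86.6/67.6)/(2π×0.032×1) = 1.232 K/W
R_total = 4.583 K/W
Q = ΔT/R_total = 20/4.583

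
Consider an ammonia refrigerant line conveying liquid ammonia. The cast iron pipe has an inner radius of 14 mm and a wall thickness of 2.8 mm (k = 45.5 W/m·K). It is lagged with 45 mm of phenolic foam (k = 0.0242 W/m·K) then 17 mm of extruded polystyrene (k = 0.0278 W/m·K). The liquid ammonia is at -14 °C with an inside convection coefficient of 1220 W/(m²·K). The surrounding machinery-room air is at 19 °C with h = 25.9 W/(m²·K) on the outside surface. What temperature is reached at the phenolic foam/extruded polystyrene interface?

T ≈ 14.2 °C

Radial resistances (cylindrical: R_cond = ln(r_o/r_i)/(2πkL), R_conv = 1/(h·2πrL)):
R_inner film = 1/(h_i·2πr₁L) = 1/(1220×2π×0.014×1) = 0.009318 K/W
R_cast iron pipe wall = ln(16.8/14)/(2π×45.5×1) = 6.377×10^-4 K/W
R_phenolic foam = ln(61.8/16.8)/(2π×0.0242×1) = 8.566 K/W
R_extruded polystyrene = ln(78.8/61.8)/(2π×0.0278×1) = 1.391 K/W
R_outer film = 1/(h_o·2πr_oL) = 1/(25.9×2π×0.0788×1) = 0.07798 K/W
R_total = 10.05 K/W
Q = ΔT/R_total = 33/10.05
Q = 3.29 W/m
T_interface = T_inner + Q·ΣR(inner→interface) = -14 + 3.29×8.576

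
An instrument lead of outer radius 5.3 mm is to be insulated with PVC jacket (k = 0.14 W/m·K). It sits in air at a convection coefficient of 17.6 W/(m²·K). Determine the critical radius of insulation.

r_cr ≈ 7.95 mm

For a cylinder r_cr = k/h = 0.14/17.6
r_cr = 7.95 mm; since the bare radius (5.3 mm) is below r_cr, adding a thin layer of insulation will *increase* heat loss.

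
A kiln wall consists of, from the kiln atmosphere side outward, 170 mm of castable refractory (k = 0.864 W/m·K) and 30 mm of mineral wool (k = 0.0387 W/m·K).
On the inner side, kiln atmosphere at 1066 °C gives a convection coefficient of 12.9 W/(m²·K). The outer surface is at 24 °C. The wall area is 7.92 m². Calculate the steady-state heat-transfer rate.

Series thermal resistances:
R_inner film = 1/(h_i·A) = 1/(12.9×7.92) = 0.009788 K/W
R_castable refractory = L/(kA) = 0.17/(0.864×7.92) = 0.02484 K/W
R_mineral wool = L/(kA) = 0.03/(0.0387×7.92) = 0.09788 K/W
R_total = 0.1325 K/W
Q = ΔT / R_total = 1042 / 0.1325

Q ≈ 7860 W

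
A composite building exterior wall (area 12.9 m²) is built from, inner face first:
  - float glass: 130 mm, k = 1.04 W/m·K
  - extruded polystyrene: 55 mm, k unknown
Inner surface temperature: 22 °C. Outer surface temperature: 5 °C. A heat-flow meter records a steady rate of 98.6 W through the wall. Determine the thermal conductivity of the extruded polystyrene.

k ≈ 0.0262 W/(m·K)

Treating each layer as a thermal resistance in series:
R_float glass = L/(kA) = 0.13/(1.04×12.9) = 0.00969 K/W
Sum of known resistances R_other = 0.00969 K/W
Total R = ΔT/Q = 17/98.6 = 0.1724 K/W
R_extruded polystyrene = R_total − R_other = 0.1627 K/W
k = L/(R·A) = 0.055/(0.1627×12.9)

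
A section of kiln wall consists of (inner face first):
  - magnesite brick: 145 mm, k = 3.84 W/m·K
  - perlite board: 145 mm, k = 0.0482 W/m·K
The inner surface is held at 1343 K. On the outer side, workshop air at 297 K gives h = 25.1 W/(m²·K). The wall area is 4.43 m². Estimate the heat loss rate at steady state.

Model the wall as resistances in series:
R_magnesite brick = L/(kA) = 0.145/(3.84×4.43) = 0.008524 K/W
R_perlite board = L/(kA) = 0.145/(0.0482×4.43) = 0.6791 K/W
R_outer film = 1/(h_o·A) = 1/(25.1×4.43) = 0.008993 K/W
R_total = 0.6966 K/W
Q = ΔT / R_total = 1046 / 0.6966

Q ≈ 1500 W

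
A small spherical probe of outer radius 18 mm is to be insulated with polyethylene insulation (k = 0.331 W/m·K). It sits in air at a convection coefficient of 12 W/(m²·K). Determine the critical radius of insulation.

For a sphere r_cr = 2k/h = 2×0.331/12
r_cr = 55.2 mm; since the bare radius (18 mm) is below r_cr, adding a thin layer of insulation will *increase* heat loss.

r_cr ≈ 55.2 mm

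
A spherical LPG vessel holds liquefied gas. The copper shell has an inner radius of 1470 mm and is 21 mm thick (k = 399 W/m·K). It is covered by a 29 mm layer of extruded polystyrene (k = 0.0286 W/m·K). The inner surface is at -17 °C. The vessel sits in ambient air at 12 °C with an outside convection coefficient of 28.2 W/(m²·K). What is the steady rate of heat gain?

For a spherical shell R = (1/r₁ − 1/r₂)/(4πk); film R = 1/(h·4πr²). In series:
R_copper shell = (1/1.47 − 1/1.491)/(4π×399) = 1.911×10^-6 K/W
R_extruded polystyrene = (1/1.491 − 1/1.52)/(4π×0.0286) = 0.0356 K/W
R_outer film = 1/(h·4πr_o²) = 1/(28.2×4π×1.52²) = 0.001221 K/W
R_total = 0.03683 K/W
Q = ΔT/R_total = 29/0.03683

Q ≈ 787 W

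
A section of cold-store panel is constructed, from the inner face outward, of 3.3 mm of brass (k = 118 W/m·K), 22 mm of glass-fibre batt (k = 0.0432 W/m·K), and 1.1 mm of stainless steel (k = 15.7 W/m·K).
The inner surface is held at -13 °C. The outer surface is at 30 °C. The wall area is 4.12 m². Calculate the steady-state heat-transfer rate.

Q ≈ 348 W

Treating each layer as a thermal resistance in series:
R_brass = L/(kA) = 0.0033/(118×4.12) = 6.788×10^-6 K/W
R_glass-fibre batt = L/(kA) = 0.022/(0.0432×4.12) = 0.1236 K/W
R_stainless steel = L/(kA) = 0.0011/(15.7×4.12) = 1.701×10^-5 K/W
R_total = 0.1236 K/W
Q = ΔT / R_total = 43 / 0.1236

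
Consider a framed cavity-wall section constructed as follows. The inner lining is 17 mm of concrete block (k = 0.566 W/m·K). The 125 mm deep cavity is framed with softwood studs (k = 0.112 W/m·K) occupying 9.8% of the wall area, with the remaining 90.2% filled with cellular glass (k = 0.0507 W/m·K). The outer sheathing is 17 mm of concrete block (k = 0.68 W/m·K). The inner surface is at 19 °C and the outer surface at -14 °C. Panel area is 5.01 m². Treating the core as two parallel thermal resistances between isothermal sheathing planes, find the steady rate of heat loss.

Q ≈ 73.2 W

Sheathing layers in series; stud and cavity paths in parallel between them.
R_inner = 0.017/(0.566×5.01) = 0.005995 K/W
R_stud  = 0.125/(0.112×0.098×5.01) = 2.273 K/W
R_cav   = 0.125/(0.0507×0.902×5.01) = 0.5456 K/W
1/R_core = 1/R_stud + 1/R_cav → R_core = 0.44 K/W
R_outer = 0.017/(0.68×5.01) = 0.00499 K/W
R_total = 0.451 K/W
Q = ΔT/R_total = 33/0.451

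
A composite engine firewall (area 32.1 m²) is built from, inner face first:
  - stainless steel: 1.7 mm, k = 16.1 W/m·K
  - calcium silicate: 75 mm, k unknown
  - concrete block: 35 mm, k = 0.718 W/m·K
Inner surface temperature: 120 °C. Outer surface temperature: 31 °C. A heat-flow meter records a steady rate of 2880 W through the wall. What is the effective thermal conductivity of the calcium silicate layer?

k ≈ 0.0795 W/(m·K)

Treating each layer as a thermal resistance in series:
R_stainless steel = L/(kA) = 0.0017/(16.1×32.1) = 3.289×10^-6 K/W
R_concrete block = L/(kA) = 0.035/(0.718×32.1) = 0.001519 K/W
Sum of known resistances R_other = 0.001522 K/W
Total R = ΔT/Q = 89/2880 = 0.0309 K/W
R_calcium silicate = R_total − R_other = 0.02938 K/W
k = L/(R·A) = 0.075/(0.02938×32.1)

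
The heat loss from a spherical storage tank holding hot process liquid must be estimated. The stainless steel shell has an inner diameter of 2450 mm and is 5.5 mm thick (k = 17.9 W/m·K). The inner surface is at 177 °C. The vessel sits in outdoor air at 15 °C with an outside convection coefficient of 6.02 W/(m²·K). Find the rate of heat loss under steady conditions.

For a spherical shell R = (1/r₁ − 1/r₂)/(4πk); film R = 1/(h·4πr²). In series:
R_stainless steel shell = (1/1.225 − 1/1.2305)/(4π×17.9) = 1.622×10^-5 K/W
R_outer film = 1/(h·4πr_o²) = 1/(6.02×4π×1.2305²) = 0.00873 K/W
R_total = 0.008747 K/W
Q = ΔT/R_total = 162/0.008747

Q ≈ 18500 W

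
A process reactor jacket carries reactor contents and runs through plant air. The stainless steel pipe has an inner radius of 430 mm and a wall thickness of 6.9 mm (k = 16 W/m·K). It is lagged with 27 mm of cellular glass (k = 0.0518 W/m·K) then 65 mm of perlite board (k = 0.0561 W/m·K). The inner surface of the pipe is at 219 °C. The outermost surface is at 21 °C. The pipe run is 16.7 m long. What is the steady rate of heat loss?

Q ≈ 5940 W

Radial resistances (cylindrical: R_cond = ln(r_o/r_i)/(2πkL), R_conv = 1/(h·2πrL)):
R_stainless steel pipe wall = ln(436.9/430)/(2π×16×16.7) = 9.482×10^-6 K/W
R_cellular glass = ln(463.9/436.9)/(2π×0.0518×16.7) = 0.01103 K/W
R_perlite board = ln(528.9/463.9)/(2π×0.0561×16.7) = 0.02228 K/W
R_total = 0.03332 K/W
Q = ΔT/R_total = 198/0.03332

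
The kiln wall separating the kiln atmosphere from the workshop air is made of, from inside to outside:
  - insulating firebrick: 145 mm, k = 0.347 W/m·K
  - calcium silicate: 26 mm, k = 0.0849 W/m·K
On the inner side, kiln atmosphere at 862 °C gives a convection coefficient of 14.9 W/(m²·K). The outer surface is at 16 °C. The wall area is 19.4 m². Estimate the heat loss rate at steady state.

Series thermal resistances:
R_inner film = 1/(h_i·A) = 1/(14.9×19.4) = 0.003459 K/W
R_insulating firebrick = L/(kA) = 0.145/(0.347×19.4) = 0.02154 K/W
R_calcium silicate = L/(kA) = 0.026/(0.0849×19.4) = 0.01579 K/W
R_total = 0.04078 K/W
Q = ΔT / R_total = 846 / 0.04078

Q ≈ 20700 W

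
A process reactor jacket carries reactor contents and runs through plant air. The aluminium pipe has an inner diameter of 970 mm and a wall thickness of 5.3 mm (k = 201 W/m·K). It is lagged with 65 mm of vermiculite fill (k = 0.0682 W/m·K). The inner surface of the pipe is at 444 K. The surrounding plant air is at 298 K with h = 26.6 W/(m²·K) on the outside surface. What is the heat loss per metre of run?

Per-layer cylindrical resistances, series-summed:
R_aluminium pipe wall = ln(490.3/485)/(2π×201×1) = 8.606×10^-6 K/W
R_vermiculite fill = ln(555.3/490.3)/(2π×0.0682×1) = 0.2905 K/W
R_outer film = 1/(h_o·2πr_oL) = 1/(26.6×2π×0.5553×1) = 0.01077 K/W
R_total = 0.3013 K/W
Q = ΔT/R_total = 146/0.3013

q′ ≈ 485 W/m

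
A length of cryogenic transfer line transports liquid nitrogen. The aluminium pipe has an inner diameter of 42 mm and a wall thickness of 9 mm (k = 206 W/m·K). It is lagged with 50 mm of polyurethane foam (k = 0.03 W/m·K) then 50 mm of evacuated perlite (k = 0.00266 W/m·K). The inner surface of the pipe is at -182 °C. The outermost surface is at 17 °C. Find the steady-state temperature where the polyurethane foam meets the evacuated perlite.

T ≈ -152 °C

Per-layer cylindrical resistances, series-summed:
R_aluminium pipe wall = ln(30/21)/(2π×206×1) = 2.756×10^-4 K/W
R_polyurethane foam = ln(80/30)/(2π×0.03×1) = 5.203 K/W
R_evacuated perlite = ln(130/80)/(2π×0.00266×1) = 29.05 K/W
R_total = 34.25 K/W
Q = ΔT/R_total = 199/34.25
Q = 5.81 W/m
T_interface = T_inner + Q·ΣR(inner→interface) = -182 + 5.81×5.204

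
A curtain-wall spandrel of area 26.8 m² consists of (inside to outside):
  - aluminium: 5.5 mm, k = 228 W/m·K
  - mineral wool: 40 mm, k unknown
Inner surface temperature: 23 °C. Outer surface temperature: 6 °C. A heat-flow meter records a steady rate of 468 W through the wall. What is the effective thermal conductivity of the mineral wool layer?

Using the resistance-network approach (series):
R_aluminium = L/(kA) = 0.0055/(228×26.8) = 9.001×10^-7 K/W
Sum of known resistances R_other = 9.001×10^-7 K/W
Total R = ΔT/Q = 17/468 = 0.03632 K/W
R_mineral wool = R_total − R_other = 0.03632 K/W
k = L/(R·A) = 0.04/(0.03632×26.8)

k ≈ 0.0411 W/(m·K)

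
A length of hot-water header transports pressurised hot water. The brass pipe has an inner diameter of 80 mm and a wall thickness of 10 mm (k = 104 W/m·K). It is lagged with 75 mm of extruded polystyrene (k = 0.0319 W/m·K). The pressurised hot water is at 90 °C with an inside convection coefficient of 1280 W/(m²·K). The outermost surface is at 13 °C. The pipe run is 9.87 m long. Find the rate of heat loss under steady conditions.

Q ≈ 166 W

Radial resistances (cylindrical: R_cond = ln(r_o/r_i)/(2πkL), R_conv = 1/(h·2πrL)):
R_inner film = 1/(h_i·2πr₁L) = 1/(1280×2π×0.04×9.87) = 3.149×10^-4 K/W
R_brass pipe wall = ln(50/40)/(2π×104×9.87) = 3.46×10^-5 K/W
R_extruded polystyrene = ln(125/50)/(2π×0.0319×9.87) = 0.4632 K/W
R_total = 0.4635 K/W
Q = ΔT/R_total = 77/0.4635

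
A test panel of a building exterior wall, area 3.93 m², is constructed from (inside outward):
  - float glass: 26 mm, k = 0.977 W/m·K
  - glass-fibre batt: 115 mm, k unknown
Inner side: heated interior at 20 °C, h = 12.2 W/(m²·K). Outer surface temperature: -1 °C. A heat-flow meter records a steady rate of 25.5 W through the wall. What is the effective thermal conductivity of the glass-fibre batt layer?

Using the resistance-network approach (series):
R_inner film = 1/(h_i·A) = 1/(12.2×3.93) = 0.02086 K/W
R_float glass = L/(kA) = 0.026/(0.977×3.93) = 0.006772 K/W
Sum of known resistances R_other = 0.02763 K/W
Total R = ΔT/Q = 21/25.5 = 0.8235 K/W
R_glass-fibre batt = R_total − R_other = 0.7959 K/W
k = L/(R·A) = 0.115/(0.7959×3.93)

k ≈ 0.0368 W/(m·K)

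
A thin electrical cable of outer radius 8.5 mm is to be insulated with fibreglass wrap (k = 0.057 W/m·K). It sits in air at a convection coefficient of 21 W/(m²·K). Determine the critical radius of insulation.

r_cr ≈ 2.71 mm

For a cylinder r_cr = k/h = 0.057/21
r_cr = 2.71 mm; since the bare radius (8.5 mm) is above r_cr, any added insulation will reduce heat loss.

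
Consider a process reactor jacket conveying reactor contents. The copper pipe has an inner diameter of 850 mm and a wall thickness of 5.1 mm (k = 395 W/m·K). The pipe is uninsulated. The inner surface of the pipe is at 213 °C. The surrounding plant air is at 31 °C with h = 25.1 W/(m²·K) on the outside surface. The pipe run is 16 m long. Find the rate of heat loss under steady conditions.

Radial resistances (cylindrical: R_cond = ln(r_o/r_i)/(2πkL), R_conv = 1/(h·2πrL)):
R_copper pipe wall = ln(430.1/425)/(2π×395×16) = 3.004×10^-7 K/W
R_outer film = 1/(h_o·2πr_oL) = 1/(25.1×2π×0.4301×16) = 9.214×10^-4 K/W
R_total = 9.217×10^-4 K/W
Q = ΔT/R_total = 182/9.217×10^-4

Q ≈ 197000 W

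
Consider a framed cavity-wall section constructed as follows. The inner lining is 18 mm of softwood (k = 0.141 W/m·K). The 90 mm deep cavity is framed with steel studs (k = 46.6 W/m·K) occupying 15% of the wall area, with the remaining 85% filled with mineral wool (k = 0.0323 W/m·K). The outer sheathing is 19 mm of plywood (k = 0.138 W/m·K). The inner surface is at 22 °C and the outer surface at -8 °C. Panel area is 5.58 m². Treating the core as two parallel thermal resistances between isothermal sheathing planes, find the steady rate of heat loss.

Q ≈ 602 W

Sheathing layers in series; stud and cavity paths in parallel between them.
R_inner = 0.018/(0.141×5.58) = 0.02288 K/W
R_stud  = 0.09/(46.6×0.15×5.58) = 0.002307 K/W
R_cav   = 0.09/(0.0323×0.85×5.58) = 0.5875 K/W
1/R_core = 1/R_stud + 1/R_cav → R_core = 0.002298 K/W
R_outer = 0.019/(0.138×5.58) = 0.02467 K/W
R_total = 0.04985 K/W
Q = ΔT/R_total = 30/0.04985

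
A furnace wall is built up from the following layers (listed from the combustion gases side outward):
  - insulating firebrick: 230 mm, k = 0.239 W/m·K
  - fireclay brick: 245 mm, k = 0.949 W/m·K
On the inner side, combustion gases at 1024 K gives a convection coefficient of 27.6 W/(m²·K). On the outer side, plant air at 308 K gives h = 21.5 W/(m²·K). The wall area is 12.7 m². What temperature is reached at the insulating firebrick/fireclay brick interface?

Model the wall as resistances in series:
R_inner film = 1/(h_i·A) = 1/(27.6×12.7) = 0.002853 K/W
R_insulating firebrick = L/(kA) = 0.23/(0.239×12.7) = 0.07578 K/W
R_fireclay brick = L/(kA) = 0.245/(0.949×12.7) = 0.02033 K/W
R_outer film = 1/(h_o·A) = 1/(21.5×12.7) = 0.003662 K/W
R_total = 0.1026 K/W;  Q = ΔT/R_total = 716/0.1026 = 6977 W
T_interface = T_inner − Q·ΣR(inner→interface) = 1024 − 6980×0.07863

T ≈ 475 K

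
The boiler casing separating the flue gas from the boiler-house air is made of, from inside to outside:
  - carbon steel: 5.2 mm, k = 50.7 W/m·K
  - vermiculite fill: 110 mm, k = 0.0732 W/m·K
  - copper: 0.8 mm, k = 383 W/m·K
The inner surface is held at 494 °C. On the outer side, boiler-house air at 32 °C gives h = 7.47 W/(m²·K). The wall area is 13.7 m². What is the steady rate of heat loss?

Q ≈ 3870 W

Model the wall as resistances in series:
R_carbon steel = L/(kA) = 0.0052/(50.7×13.7) = 7.486×10^-6 K/W
R_vermiculite fill = L/(kA) = 0.11/(0.0732×13.7) = 0.1097 K/W
R_copper = L/(kA) = 0.0008/(383×13.7) = 1.525×10^-7 K/W
R_outer film = 1/(h_o·A) = 1/(7.47×13.7) = 0.009771 K/W
R_total = 0.1195 K/W
Q = ΔT / R_total = 462 / 0.1195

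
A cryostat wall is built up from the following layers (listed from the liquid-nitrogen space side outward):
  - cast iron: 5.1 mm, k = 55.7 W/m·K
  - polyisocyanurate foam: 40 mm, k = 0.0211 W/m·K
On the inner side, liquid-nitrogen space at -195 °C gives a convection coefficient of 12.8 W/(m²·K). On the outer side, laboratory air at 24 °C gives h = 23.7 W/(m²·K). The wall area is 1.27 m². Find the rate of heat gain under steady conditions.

Q ≈ 138 W

Treating each layer as a thermal resistance in series:
R_inner film = 1/(h_i·A) = 1/(12.8×1.27) = 0.06152 K/W
R_cast iron = L/(kA) = 0.0051/(55.7×1.27) = 7.21×10^-5 K/W
R_polyisocyanurate foam = L/(kA) = 0.04/(0.0211×1.27) = 1.493 K/W
R_outer film = 1/(h_o·A) = 1/(23.7×1.27) = 0.03322 K/W
R_total = 1.588 K/W
Q = ΔT / R_total = 219 / 1.588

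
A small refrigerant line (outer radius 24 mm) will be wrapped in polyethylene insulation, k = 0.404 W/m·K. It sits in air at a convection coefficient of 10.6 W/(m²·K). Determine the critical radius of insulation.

For a cylinder r_cr = k/h = 0.404/10.6
r_cr = 38.1 mm; since the bare radius (24 mm) is below r_cr, adding a thin layer of insulation will *increase* heat loss.

r_cr ≈ 38.1 mm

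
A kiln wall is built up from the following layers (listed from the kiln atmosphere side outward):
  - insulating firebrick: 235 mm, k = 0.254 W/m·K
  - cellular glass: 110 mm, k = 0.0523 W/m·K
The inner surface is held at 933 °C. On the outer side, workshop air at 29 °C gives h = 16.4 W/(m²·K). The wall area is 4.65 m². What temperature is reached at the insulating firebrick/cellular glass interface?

Treating each layer as a thermal resistance in series:
R_insulating firebrick = L/(kA) = 0.235/(0.254×4.65) = 0.199 K/W
R_cellular glass = L/(kA) = 0.11/(0.0523×4.65) = 0.4523 K/W
R_outer film = 1/(h_o·A) = 1/(16.4×4.65) = 0.01311 K/W
R_total = 0.6644 K/W;  Q = ΔT/R_total = 904/0.6644 = 1361 W
T_interface = T_inner − Q·ΣR(inner→interface) = 933 − 1360×0.199

T ≈ 662 °C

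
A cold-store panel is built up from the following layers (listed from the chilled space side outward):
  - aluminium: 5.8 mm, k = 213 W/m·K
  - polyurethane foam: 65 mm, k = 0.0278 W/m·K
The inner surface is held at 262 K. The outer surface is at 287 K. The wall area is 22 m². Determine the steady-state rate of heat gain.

Using the resistance-network approach (series):
R_aluminium = L/(kA) = 0.0058/(213×22) = 1.238×10^-6 K/W
R_polyurethane foam = L/(kA) = 0.065/(0.0278×22) = 0.1063 K/W
R_total = 0.1063 K/W
Q = ΔT / R_total = 25 / 0.1063

Q ≈ 235 W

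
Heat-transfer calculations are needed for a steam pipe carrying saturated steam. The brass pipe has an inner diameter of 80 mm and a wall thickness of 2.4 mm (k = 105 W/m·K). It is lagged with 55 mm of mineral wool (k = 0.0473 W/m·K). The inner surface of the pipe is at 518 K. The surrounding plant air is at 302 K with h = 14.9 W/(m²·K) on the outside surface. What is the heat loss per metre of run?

For a radial system each layer contributes R = ln(r_out/r_in)/(2πkL); films add R = 1/(hA).
R_brass pipe wall = ln(42.4/40)/(2π×105×1) = 8.832×10^-5 K/W
R_mineral wool = ln(97.4/42.4)/(2π×0.0473×1) = 2.798 K/W
R_outer film = 1/(h_o·2πr_oL) = 1/(14.9×2π×0.0974×1) = 0.1097 K/W
R_total = 2.908 K/W
Q = ΔT/R_total = 216/2.908

q′ ≈ 74.3 W/m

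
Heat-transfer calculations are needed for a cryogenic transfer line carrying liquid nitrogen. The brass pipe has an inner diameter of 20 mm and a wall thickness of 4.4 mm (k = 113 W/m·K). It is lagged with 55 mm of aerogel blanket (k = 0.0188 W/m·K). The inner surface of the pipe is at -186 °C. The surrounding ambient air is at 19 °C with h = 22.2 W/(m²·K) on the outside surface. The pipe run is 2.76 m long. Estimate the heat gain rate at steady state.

Q ≈ 42.2 W

Radial resistances (cylindrical: R_cond = ln(r_o/r_i)/(2πkL), R_conv = 1/(h·2πrL)):
R_brass pipe wall = ln(14.4/10)/(2π×113×2.76) = 1.861×10^-4 K/W
R_aerogel blanket = ln(69.4/14.4)/(2π×0.0188×2.76) = 4.824 K/W
R_outer film = 1/(h_o·2πr_oL) = 1/(22.2×2π×0.0694×2.76) = 0.03743 K/W
R_total = 4.861 K/W
Q = ΔT/R_total = 205/4.861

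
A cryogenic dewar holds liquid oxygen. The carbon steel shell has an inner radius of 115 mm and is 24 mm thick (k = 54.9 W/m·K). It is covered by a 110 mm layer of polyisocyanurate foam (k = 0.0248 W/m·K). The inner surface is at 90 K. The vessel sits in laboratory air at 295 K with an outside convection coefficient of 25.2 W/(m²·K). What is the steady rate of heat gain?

Q ≈ 20 W

For a spherical shell R = (1/r₁ − 1/r₂)/(4πk); film R = 1/(h·4πr²). In series:
R_carbon steel shell = (1/0.115 − 1/0.139)/(4π×54.9) = 0.002176 K/W
R_polyisocyanurate foam = (1/0.139 − 1/0.249)/(4π×0.0248) = 10.2 K/W
R_outer film = 1/(h·4πr_o²) = 1/(25.2×4π×0.249²) = 0.05093 K/W
R_total = 10.25 K/W
Q = ΔT/R_total = 205/10.25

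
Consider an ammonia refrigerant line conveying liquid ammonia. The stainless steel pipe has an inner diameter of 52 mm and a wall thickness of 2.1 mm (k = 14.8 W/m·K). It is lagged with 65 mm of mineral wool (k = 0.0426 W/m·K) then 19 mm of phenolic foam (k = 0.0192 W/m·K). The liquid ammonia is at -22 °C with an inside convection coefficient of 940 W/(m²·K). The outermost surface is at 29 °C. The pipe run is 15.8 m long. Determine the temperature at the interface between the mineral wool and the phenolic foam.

Radial resistances (cylindrical: R_cond = ln(r_o/r_i)/(2πkL), R_conv = 1/(h·2πrL)):
R_inner film = 1/(h_i·2πr₁L) = 1/(940×2π×0.026×15.8) = 4.122×10^-4 K/W
R_stainless steel pipe wall = ln(28.1/26)/(2π×14.8×15.8) = 5.287×10^-5 K/W
R_mineral wool = ln(93.1/28.1)/(2π×0.0426×15.8) = 0.2833 K/W
R_phenolic foam = ln(112.1/93.1)/(2π×0.0192×15.8) = 0.09743 K/W
R_total = 0.3812 K/W
Q = ΔT/R_total = 51/0.3812
Q = 134 W
T_interface = T_inner + Q·ΣR(inner→interface) = -22 + 134×0.2837

T ≈ 16 °C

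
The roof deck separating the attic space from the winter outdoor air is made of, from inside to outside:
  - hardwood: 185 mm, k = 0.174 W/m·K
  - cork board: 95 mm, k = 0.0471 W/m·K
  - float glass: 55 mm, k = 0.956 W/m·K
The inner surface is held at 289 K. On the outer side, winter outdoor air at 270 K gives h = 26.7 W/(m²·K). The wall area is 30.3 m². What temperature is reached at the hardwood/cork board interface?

Using the resistance-network approach (series):
R_hardwood = L/(kA) = 0.185/(0.174×30.3) = 0.03509 K/W
R_cork board = L/(kA) = 0.095/(0.0471×30.3) = 0.06657 K/W
R_float glass = L/(kA) = 0.055/(0.956×30.3) = 0.001899 K/W
R_outer film = 1/(h_o·A) = 1/(26.7×30.3) = 0.001236 K/W
R_total = 0.1048 K/W;  Q = ΔT/R_total = 19/0.1048 = 181.3 W
T_interface = T_inner − Q·ΣR(inner→interface) = 289 − 181×0.03509

T ≈ 283 K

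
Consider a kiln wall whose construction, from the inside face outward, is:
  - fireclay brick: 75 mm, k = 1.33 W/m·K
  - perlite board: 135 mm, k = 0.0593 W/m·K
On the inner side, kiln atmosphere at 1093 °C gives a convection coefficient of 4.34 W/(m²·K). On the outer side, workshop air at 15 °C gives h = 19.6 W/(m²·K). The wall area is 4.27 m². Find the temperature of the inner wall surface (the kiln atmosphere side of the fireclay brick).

T ≈ 998 °C

Model the wall as resistances in series:
R_inner film = 1/(h_i·A) = 1/(4.34×4.27) = 0.05396 K/W
R_fireclay brick = L/(kA) = 0.075/(1.33×4.27) = 0.01321 K/W
R_perlite board = L/(kA) = 0.135/(0.0593×4.27) = 0.5332 K/W
R_outer film = 1/(h_o·A) = 1/(19.6×4.27) = 0.01195 K/W
R_total = 0.6123 K/W;  Q = ΔT/R_total = 1078/0.6123 = 1761 W
T_interface = T_inner − Q·ΣR(inner→interface) = 1093 − 1760×0.05396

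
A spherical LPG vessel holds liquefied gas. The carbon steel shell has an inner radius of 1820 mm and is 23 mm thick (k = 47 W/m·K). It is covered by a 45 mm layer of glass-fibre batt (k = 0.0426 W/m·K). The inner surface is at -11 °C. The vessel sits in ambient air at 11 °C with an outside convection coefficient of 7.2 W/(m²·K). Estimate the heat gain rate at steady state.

Spherical conduction: R = (1/r_in − 1/r_out)/(4πk) per layer; series-sum.
R_carbon steel shell = (1/1.82 − 1/1.843)/(4π×47) = 1.161×10^-5 K/W
R_glass-fibre batt = (1/1.843 − 1/1.888)/(4π×0.0426) = 0.02416 K/W
R_outer film = 1/(h·4πr_o²) = 1/(7.2×4π×1.888²) = 0.003101 K/W
R_total = 0.02727 K/W
Q = ΔT/R_total = 22/0.02727

Q ≈ 807 W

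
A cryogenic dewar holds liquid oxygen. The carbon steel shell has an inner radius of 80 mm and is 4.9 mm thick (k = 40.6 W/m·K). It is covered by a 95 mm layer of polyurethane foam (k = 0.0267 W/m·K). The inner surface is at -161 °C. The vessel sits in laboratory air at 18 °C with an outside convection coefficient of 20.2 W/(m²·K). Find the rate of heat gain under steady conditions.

Radial (spherical) resistances in series:
R_carbon steel shell = (1/0.08 − 1/0.0849)/(4π×40.6) = 0.001414 K/W
R_polyurethane foam = (1/0.0849 − 1/0.1799)/(4π×0.0267) = 18.54 K/W
R_outer film = 1/(h·4πr_o²) = 1/(20.2×4π×0.1799²) = 0.1217 K/W
R_total = 18.66 K/W
Q = ΔT/R_total = 179/18.66

Q ≈ 9.59 W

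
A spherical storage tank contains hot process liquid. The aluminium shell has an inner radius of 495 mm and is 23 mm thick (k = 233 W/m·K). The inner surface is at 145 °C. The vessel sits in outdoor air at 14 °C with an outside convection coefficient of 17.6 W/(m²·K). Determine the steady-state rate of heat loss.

Q ≈ 7760 W

For a spherical shell R = (1/r₁ − 1/r₂)/(4πk); film R = 1/(h·4πr²). In series:
R_aluminium shell = (1/0.495 − 1/0.518)/(4π×233) = 3.064×10^-5 K/W
R_outer film = 1/(h·4πr_o²) = 1/(17.6×4π×0.518²) = 0.01685 K/W
R_total = 0.01688 K/W
Q = ΔT/R_total = 131/0.01688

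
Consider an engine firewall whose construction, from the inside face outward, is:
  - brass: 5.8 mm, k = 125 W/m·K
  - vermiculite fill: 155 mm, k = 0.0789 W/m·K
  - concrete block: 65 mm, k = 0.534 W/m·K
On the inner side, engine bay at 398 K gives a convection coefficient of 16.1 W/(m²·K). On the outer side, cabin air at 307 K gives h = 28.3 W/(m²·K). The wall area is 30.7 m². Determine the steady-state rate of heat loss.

Q ≈ 1280 W

Using the resistance-network approach (series):
R_inner film = 1/(h_i·A) = 1/(16.1×30.7) = 0.002023 K/W
R_brass = L/(kA) = 0.0058/(125×30.7) = 1.511×10^-6 K/W
R_vermiculite fill = L/(kA) = 0.155/(0.0789×30.7) = 0.06399 K/W
R_concrete block = L/(kA) = 0.065/(0.534×30.7) = 0.003965 K/W
R_outer film = 1/(h_o·A) = 1/(28.3×30.7) = 0.001151 K/W
R_total = 0.07113 K/W
Q = ΔT / R_total = 91 / 0.07113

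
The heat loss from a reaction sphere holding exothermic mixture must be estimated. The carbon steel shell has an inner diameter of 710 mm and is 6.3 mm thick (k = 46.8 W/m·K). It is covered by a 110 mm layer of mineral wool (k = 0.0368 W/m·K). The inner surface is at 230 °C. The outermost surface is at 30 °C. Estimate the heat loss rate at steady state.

For a spherical shell R = (1/r₁ − 1/r₂)/(4πk); film R = 1/(h·4πr²). In series:
R_carbon steel shell = (1/0.355 − 1/0.3613)/(4π×46.8) = 8.352×10^-5 K/W
R_mineral wool = (1/0.3613 − 1/0.4713)/(4π×0.0368) = 1.397 K/W
R_total = 1.397 K/W
Q = ΔT/R_total = 200/1.397

Q ≈ 143 W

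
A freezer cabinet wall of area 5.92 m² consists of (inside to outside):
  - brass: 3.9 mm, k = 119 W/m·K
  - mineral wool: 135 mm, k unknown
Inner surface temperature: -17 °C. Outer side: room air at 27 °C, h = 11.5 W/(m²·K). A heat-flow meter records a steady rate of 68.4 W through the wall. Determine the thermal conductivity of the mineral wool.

k ≈ 0.0363 W/(m·K)

Using the resistance-network approach (series):
R_brass = L/(kA) = 0.0039/(119×5.92) = 5.536×10^-6 K/W
R_outer film = 1/(h_o·A) = 1/(11.5×5.92) = 0.01469 K/W
Sum of known resistances R_other = 0.01469 K/W
Total R = ΔT/Q = 44/68.4 = 0.6433 K/W
R_mineral wool = R_total − R_other = 0.6286 K/W
k = L/(R·A) = 0.135/(0.6286×5.92)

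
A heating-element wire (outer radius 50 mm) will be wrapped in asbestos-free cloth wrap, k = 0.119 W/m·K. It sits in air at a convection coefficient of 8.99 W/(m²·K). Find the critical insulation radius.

r_cr ≈ 13.2 mm

For a cylinder r_cr = k/h = 0.119/8.99
r_cr = 13.2 mm; since the bare radius (50 mm) is above r_cr, any added insulation will reduce heat loss.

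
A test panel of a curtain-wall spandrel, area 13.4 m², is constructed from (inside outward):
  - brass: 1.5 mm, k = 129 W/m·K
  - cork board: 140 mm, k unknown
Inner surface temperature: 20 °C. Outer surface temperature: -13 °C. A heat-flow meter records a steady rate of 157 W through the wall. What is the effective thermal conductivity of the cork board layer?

Treating each layer as a thermal resistance in series:
R_brass = L/(kA) = 0.0015/(129×13.4) = 8.678×10^-7 K/W
Sum of known resistances R_other = 8.678×10^-7 K/W
Total R = ΔT/Q = 33/157 = 0.2102 K/W
R_cork board = R_total − R_other = 0.2102 K/W
k = L/(R·A) = 0.14/(0.2102×13.4)

k ≈ 0.0497 W/(m·K)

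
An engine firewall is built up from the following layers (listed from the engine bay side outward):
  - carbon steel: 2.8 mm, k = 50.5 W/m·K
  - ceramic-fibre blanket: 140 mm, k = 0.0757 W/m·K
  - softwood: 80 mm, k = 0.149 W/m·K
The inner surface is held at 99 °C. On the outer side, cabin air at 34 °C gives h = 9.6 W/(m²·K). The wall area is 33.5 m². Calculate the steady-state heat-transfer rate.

Series thermal resistances:
R_carbon steel = L/(kA) = 0.0028/(50.5×33.5) = 1.655×10^-6 K/W
R_ceramic-fibre blanket = L/(kA) = 0.14/(0.0757×33.5) = 0.05521 K/W
R_softwood = L/(kA) = 0.08/(0.149×33.5) = 0.01603 K/W
R_outer film = 1/(h_o·A) = 1/(9.6×33.5) = 0.003109 K/W
R_total = 0.07434 K/W
Q = ΔT / R_total = 65 / 0.07434

Q ≈ 874 W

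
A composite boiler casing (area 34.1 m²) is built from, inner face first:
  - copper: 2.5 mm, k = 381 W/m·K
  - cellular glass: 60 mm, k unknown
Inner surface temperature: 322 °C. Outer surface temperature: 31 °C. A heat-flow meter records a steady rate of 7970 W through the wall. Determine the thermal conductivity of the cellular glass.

Series thermal resistances:
R_copper = L/(kA) = 0.0025/(381×34.1) = 1.924×10^-7 K/W
Sum of known resistances R_other = 1.924×10^-7 K/W
Total R = ΔT/Q = 291/7970 = 0.03651 K/W
R_cellular glass = R_total − R_other = 0.03651 K/W
k = L/(R·A) = 0.06/(0.03651×34.1)

k ≈ 0.0482 W/(m·K)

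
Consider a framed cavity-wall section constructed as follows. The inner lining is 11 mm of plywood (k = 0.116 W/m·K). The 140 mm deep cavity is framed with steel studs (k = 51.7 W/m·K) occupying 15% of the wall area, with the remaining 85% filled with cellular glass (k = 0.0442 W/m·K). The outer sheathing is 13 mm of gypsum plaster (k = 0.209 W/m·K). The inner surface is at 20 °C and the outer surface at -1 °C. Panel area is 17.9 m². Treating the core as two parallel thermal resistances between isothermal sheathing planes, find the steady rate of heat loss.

Sheathing layers in series; stud and cavity paths in parallel between them.
R_inner = 0.011/(0.116×17.9) = 0.005298 K/W
R_stud  = 0.14/(51.7×0.15×17.9) = 0.001009 K/W
R_cav   = 0.14/(0.0442×0.85×17.9) = 0.2082 K/W
1/R_core = 1/R_stud + 1/R_cav → R_core = 0.001004 K/W
R_outer = 0.013/(0.209×17.9) = 0.003475 K/W
R_total = 0.009776 K/W
Q = ΔT/R_total = 21/0.009776

Q ≈ 2150 W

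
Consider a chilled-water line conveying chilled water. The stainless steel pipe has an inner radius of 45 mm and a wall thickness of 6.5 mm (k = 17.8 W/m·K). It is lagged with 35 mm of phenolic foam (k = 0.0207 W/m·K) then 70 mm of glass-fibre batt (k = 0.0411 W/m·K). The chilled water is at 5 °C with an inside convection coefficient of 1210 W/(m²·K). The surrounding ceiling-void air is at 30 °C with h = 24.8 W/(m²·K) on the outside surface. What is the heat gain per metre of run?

Treating each annulus and film as a series resistance:
R_inner film = 1/(h_i·2πr₁L) = 1/(1210×2π×0.045×1) = 0.002923 K/W
R_stainless steel pipe wall = ln(51.5/45)/(2π×17.8×1) = 0.001206 K/W
R_phenolic foam = ln(86.5/51.5)/(2π×0.0207×1) = 3.987 K/W
R_glass-fibre batt = ln(156.5/86.5)/(2π×0.0411×1) = 2.296 K/W
R_outer film = 1/(h_o·2πr_oL) = 1/(24.8×2π×0.1565×1) = 0.04101 K/W
R_total = 6.328 K/W
Q = ΔT/R_total = 25/6.328

q′ ≈ 3.95 W/m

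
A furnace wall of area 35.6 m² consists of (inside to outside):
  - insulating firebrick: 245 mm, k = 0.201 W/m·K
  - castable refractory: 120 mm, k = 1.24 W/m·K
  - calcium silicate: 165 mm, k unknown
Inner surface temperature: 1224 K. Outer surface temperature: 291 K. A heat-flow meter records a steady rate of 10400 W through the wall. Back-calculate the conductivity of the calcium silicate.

Treating each layer as a thermal resistance in series:
R_insulating firebrick = L/(kA) = 0.245/(0.201×35.6) = 0.03424 K/W
R_castable refractory = L/(kA) = 0.12/(1.24×35.6) = 0.002718 K/W
Sum of known resistances R_other = 0.03696 K/W
Total R = ΔT/Q = 933/10400 = 0.08971 K/W
R_calcium silicate = R_total − R_other = 0.05275 K/W
k = L/(R·A) = 0.165/(0.05275×35.6)

k ≈ 0.0879 W/(m·K)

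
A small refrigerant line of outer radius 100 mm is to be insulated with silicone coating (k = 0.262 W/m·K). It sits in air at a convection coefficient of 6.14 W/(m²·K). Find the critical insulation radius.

For a cylinder r_cr = k/h = 0.262/6.14
r_cr = 42.7 mm; since the bare radius (100 mm) is above r_cr, any added insulation will reduce heat loss.

r_cr ≈ 42.7 mm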